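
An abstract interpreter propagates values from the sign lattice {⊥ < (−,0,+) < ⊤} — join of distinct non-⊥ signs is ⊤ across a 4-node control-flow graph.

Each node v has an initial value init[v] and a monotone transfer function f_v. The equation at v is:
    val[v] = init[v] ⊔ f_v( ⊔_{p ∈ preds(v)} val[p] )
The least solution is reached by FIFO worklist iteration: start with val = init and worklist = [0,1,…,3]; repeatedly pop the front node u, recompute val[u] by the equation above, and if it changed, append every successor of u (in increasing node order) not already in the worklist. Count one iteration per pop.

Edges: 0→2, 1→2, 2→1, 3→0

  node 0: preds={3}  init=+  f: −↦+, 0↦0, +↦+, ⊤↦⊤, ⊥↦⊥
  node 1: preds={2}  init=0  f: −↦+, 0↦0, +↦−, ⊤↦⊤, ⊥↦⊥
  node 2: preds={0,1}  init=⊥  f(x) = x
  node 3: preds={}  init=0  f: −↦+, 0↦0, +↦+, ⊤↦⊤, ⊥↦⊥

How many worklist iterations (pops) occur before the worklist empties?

6

Iteration log — 6 steps:
  step 1. node 0  ⊔preds=0  new=⊤  old=+  +wl: 
  step 2. node 1  ⊔preds=⊥  new=0  stable
  step 3. node 2  ⊔preds=⊤  new=⊤  old=⊥  +wl: 1
  step 4. node 3  ⊔preds=⊥  new=0  stable
  step 5. node 1  ⊔preds=⊤  new=⊤  old=0  +wl: 2
  step 6. node 2  ⊔preds=⊤  new=⊤  stable

Least fixpoint reached:
  node 0: ⊤
  node 1: ⊤
  node 2: ⊤
  node 3: 0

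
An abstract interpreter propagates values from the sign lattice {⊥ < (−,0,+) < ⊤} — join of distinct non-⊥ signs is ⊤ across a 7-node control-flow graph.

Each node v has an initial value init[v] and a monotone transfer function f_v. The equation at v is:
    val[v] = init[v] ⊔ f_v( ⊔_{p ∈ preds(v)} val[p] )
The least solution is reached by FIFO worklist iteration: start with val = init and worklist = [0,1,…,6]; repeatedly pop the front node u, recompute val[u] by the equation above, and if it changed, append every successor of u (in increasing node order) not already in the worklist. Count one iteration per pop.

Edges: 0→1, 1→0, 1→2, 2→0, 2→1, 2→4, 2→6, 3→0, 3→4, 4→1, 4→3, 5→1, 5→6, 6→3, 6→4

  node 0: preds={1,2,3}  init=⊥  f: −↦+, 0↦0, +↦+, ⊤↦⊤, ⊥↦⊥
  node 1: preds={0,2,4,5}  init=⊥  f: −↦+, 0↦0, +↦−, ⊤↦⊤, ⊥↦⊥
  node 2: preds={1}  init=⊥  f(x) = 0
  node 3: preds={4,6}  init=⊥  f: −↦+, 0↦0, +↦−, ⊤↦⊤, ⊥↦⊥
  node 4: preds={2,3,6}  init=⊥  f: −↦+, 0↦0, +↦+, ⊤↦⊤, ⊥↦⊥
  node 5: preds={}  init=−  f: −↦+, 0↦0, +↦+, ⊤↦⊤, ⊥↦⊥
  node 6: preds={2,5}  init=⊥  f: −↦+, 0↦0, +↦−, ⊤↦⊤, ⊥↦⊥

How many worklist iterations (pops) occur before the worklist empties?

15

Iteration log — 15 steps:
  step 1. node 0  ⊔preds=⊥  new=⊥  stable
  step 2. node 1  ⊔preds=−  new=+  old=⊥  +wl: 0
  step 3. node 2  ⊔preds=+  new=0  old=⊥  +wl: 1
  step 4. node 3  ⊔preds=⊥  new=⊥  stable
  step 5. node 4  ⊔preds=0  new=0  old=⊥  +wl: 3
  step 6. node 5  ⊔preds=⊥  new=−  stable
  step 7. node 6  ⊔preds=⊤  new=⊤  old=⊥  +wl: 4
  step 8. node 0  ⊔preds=⊤  new=⊤  old=⊥  +wl: 
  step 9. node 1  ⊔preds=⊤  new=⊤  old=+  +wl: 0,2
  step 10. node 3  ⊔preds=⊤  new=⊤  old=⊥  +wl: 
  step 11. node 4  ⊔preds=⊤  new=⊤  old=0  +wl: 1,3
  step 12. node 0  ⊔preds=⊤  new=⊤  stable
  step 13. node 2  ⊔preds=⊤  new=0  stable
  step 14. node 1  ⊔preds=⊤  new=⊤  stable
  step 15. node 3  ⊔preds=⊤  new=⊤  stable

Least fixpoint reached:
  node 0: ⊤
  node 1: ⊤
  node 2: 0
  node 3: ⊤
  node 4: ⊤
  node 5: −
  node 6: ⊤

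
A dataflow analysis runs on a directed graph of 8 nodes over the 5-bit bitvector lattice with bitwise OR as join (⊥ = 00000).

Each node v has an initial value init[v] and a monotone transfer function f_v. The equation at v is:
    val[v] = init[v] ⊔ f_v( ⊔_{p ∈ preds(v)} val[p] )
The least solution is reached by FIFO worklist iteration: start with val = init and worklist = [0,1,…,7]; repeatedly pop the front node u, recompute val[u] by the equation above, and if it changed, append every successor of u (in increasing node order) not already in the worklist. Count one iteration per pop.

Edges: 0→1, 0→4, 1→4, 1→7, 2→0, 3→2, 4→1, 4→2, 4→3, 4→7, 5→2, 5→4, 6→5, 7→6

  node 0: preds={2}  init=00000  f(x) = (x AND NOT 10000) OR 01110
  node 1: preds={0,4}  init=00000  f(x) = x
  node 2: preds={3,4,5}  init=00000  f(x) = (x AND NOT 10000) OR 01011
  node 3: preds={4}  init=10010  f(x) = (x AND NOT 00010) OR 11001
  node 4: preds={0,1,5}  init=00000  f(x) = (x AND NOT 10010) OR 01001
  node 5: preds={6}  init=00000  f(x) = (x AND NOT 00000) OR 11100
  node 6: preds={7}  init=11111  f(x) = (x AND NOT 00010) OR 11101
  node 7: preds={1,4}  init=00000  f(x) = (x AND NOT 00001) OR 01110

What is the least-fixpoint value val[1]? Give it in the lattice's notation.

Trace (17 dequeues):
  [1] u=0 | in 00000 | out 01110 | prev 00000 | push {}
  [2] u=1 | in 01110 | out 01110 | prev 00000 | push {}
  [3] u=2 | in 10010 | out 01011 | prev 00000 | push {0}
  [4] u=3 | in 00000 | out 11011 | prev 10010 | push {2}
  [5] u=4 | in 01110 | out 01101 | prev 00000 | push {1,3}
  [6] u=5 | in 11111 | out 11111 | prev 00000 | push {4}
  [7] u=6 | in 00000 | out 11111 | ==
  [8] u=7 | in 01111 | out 01110 | prev 00000 | push {6}
  [9] u=0 | in 01011 | out 01111 | prev 01110 | push {}
  [10] u=2 | in 11111 | out 01111 | prev 01011 | push {0}
  [11] u=1 | in 01111 | out 01111 | prev 01110 | push {7}
  [12] u=3 | in 01101 | out 11111 | prev 11011 | push {2}
  [13] u=4 | in 11111 | out 01101 | ==
  [14] u=6 | in 01110 | out 11111 | ==
  [15] u=0 | in 01111 | out 01111 | ==
  [16] u=7 | in 01111 | out 01110 | ==
  [17] u=2 | in 11111 | out 01111 | ==

Converged values:
  [0] 01111
  [1] 01111
  [2] 01111
  [3] 11111
  [4] 01101
  [5] 11111
  [6] 11111
  [7] 01110

01111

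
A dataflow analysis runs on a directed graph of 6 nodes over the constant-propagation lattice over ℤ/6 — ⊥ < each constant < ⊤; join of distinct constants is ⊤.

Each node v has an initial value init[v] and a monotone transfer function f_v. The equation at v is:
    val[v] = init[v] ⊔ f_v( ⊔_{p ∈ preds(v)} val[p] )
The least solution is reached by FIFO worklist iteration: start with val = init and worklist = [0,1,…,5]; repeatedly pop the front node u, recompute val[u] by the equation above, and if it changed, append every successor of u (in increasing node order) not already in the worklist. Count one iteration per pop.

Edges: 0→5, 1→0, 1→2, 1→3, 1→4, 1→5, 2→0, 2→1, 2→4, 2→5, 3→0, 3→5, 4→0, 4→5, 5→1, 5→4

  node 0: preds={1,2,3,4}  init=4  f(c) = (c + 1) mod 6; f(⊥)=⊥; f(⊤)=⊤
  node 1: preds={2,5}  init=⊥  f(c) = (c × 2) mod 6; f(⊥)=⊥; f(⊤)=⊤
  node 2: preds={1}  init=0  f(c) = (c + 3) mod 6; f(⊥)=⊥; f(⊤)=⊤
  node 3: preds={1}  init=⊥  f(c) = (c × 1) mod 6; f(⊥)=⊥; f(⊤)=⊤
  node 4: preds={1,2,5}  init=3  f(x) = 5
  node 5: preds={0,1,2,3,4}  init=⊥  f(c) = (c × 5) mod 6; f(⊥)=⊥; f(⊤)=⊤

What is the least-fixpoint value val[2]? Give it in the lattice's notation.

Trace (14 dequeues):
  [1] u=0 | in ⊤ | out ⊤ | prev 4 | push {}
  [2] u=1 | in 0 | out 0 | prev ⊥ | push {0}
  [3] u=2 | in 0 | out ⊤ | prev 0 | push {1}
  [4] u=3 | in 0 | out 0 | prev ⊥ | push {}
  [5] u=4 | in ⊤ | out ⊤ | prev 3 | push {}
  [6] u=5 | in ⊤ | out ⊤ | prev ⊥ | push {4}
  [7] u=0 | in ⊤ | out ⊤ | ==
  [8] u=1 | in ⊤ | out ⊤ | prev 0 | push {0,2,3,5}
  [9] u=4 | in ⊤ | out ⊤ | ==
  [10] u=0 | in ⊤ | out ⊤ | ==
  [11] u=2 | in ⊤ | out ⊤ | ==
  [12] u=3 | in ⊤ | out ⊤ | prev 0 | push {0}
  [13] u=5 | in ⊤ | out ⊤ | ==
  [14] u=0 | in ⊤ | out ⊤ | ==

Converged values:
  [0] ⊤
  [1] ⊤
  [2] ⊤
  [3] ⊤
  [4] ⊤
  [5] ⊤

⊤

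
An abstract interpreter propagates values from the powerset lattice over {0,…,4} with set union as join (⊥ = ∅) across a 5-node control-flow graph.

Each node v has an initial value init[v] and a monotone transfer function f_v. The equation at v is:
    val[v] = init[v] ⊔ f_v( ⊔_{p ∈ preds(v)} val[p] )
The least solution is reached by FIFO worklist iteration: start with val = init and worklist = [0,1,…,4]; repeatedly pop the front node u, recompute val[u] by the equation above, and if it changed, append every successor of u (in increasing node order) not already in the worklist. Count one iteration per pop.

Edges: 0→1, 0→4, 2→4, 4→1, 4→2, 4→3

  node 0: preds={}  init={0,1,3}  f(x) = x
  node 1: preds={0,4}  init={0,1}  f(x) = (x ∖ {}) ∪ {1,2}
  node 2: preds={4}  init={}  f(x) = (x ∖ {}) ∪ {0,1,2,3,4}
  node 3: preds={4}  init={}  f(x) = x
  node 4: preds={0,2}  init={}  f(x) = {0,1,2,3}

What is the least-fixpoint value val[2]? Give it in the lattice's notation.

Iteration log — 8 steps:
  step 1. node 0  ⊔preds={}  new={0,1,3}  stable
  step 2. node 1  ⊔preds={0,1,3}  new={0,1,2,3}  old={0,1}  +wl: 
  step 3. node 2  ⊔preds={}  new={0,1,2,3,4}  old={}  +wl: 
  step 4. node 3  ⊔preds={}  new={}  stable
  step 5. node 4  ⊔preds={0,1,2,3,4}  new={0,1,2,3}  old={}  +wl: 1,2,3
  step 6. node 1  ⊔preds={0,1,2,3}  new={0,1,2,3}  stable
  step 7. node 2  ⊔preds={0,1,2,3}  new={0,1,2,3,4}  stable
  step 8. node 3  ⊔preds={0,1,2,3}  new={0,1,2,3}  old={}  +wl: 

Least fixpoint reached:
  node 0: {0,1,3}
  node 1: {0,1,2,3}
  node 2: {0,1,2,3,4}
  node 3: {0,1,2,3}
  node 4: {0,1,2,3}

{0,1,2,3,4}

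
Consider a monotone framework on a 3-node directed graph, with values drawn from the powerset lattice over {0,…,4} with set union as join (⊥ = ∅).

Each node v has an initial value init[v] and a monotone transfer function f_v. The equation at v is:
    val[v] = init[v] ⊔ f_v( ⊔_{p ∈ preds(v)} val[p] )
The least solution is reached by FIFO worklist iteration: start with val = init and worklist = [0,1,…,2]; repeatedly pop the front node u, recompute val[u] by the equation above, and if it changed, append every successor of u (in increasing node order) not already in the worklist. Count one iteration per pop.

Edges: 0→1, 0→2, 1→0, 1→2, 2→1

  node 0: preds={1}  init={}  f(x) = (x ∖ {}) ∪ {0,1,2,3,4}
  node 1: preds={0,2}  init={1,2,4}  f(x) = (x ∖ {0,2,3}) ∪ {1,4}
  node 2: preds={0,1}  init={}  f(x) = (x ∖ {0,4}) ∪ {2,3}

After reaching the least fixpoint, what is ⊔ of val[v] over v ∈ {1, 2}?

{1,2,3,4}

Trace (4 dequeues):
  [1] u=0 | in {1,2,4} | out {0,1,2,3,4} | prev {} | push {}
  [2] u=1 | in {0,1,2,3,4} | out {1,2,4} | ==
  [3] u=2 | in {0,1,2,3,4} | out {1,2,3} | prev {} | push {1}
  [4] u=1 | in {0,1,2,3,4} | out {1,2,4} | ==

Converged values:
  [0] {0,1,2,3,4}
  [1] {1,2,4}
  [2] {1,2,3}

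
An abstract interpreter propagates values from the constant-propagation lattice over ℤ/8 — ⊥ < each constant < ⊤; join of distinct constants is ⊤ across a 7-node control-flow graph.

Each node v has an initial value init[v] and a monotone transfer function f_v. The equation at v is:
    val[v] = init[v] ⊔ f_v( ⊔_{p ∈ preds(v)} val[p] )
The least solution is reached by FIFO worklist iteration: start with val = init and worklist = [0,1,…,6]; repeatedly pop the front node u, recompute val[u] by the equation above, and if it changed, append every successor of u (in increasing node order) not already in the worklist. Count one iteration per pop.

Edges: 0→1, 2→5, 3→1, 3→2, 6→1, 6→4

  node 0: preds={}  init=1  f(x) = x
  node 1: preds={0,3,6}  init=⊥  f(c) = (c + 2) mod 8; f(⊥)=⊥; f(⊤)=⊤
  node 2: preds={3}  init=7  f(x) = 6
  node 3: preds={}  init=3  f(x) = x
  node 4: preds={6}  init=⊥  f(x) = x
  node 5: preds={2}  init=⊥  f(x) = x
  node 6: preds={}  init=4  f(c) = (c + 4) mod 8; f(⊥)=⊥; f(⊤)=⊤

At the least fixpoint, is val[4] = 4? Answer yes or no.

yes

Worklist (7 pops):
  #1 pop 0: in=⊥ → 1 (no change)
  #2 pop 1: in=⊤ → ⊤ (was ⊥); enqueue []
  #3 pop 2: in=3 → ⊤ (was 7); enqueue []
  #4 pop 3: in=⊥ → 3 (no change)
  #5 pop 4: in=4 → 4 (was ⊥); enqueue []
  #6 pop 5: in=⊤ → ⊤ (was ⊥); enqueue []
  #7 pop 6: in=⊥ → 4 (no change)

Fixpoint:
  val[0] = 1
  val[1] = ⊤
  val[2] = ⊤
  val[3] = 3
  val[4] = 4
  val[5] = ⊤
  val[6] = 4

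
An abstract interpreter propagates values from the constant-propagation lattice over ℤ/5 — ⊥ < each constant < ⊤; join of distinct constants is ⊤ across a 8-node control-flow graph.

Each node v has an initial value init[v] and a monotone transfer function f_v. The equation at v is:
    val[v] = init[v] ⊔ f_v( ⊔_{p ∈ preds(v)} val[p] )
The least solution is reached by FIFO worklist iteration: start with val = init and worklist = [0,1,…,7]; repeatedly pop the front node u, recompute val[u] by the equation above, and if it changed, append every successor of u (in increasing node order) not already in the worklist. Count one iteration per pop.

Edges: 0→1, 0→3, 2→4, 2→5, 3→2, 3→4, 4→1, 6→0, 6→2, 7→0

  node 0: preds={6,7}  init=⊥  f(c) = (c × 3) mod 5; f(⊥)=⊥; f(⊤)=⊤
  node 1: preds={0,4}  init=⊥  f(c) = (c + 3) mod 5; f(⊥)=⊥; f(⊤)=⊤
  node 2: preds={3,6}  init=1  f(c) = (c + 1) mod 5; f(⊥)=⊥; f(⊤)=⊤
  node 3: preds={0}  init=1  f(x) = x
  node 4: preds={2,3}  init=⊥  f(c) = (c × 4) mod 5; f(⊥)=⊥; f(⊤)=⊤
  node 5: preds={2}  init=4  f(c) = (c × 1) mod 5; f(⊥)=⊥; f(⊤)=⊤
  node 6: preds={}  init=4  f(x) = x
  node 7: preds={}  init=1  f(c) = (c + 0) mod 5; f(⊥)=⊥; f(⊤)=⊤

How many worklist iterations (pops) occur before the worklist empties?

Worklist (10 pops):
  #1 pop 0: in=⊤ → ⊤ (was ⊥); enqueue []
  #2 pop 1: in=⊤ → ⊤ (was ⊥); enqueue []
  #3 pop 2: in=⊤ → ⊤ (was 1); enqueue []
  #4 pop 3: in=⊤ → ⊤ (was 1); enqueue [2]
  #5 pop 4: in=⊤ → ⊤ (was ⊥); enqueue [1]
  #6 pop 5: in=⊤ → ⊤ (was 4); enqueue []
  #7 pop 6: in=⊥ → 4 (no change)
  #8 pop 7: in=⊥ → 1 (no change)
  #9 pop 2: in=⊤ → ⊤ (no change)
  #10 pop 1: in=⊤ → ⊤ (no change)

Fixpoint:
  val[0] = ⊤
  val[1] = ⊤
  val[2] = ⊤
  val[3] = ⊤
  val[4] = ⊤
  val[5] = ⊤
  val[6] = 4
  val[7] = 1

10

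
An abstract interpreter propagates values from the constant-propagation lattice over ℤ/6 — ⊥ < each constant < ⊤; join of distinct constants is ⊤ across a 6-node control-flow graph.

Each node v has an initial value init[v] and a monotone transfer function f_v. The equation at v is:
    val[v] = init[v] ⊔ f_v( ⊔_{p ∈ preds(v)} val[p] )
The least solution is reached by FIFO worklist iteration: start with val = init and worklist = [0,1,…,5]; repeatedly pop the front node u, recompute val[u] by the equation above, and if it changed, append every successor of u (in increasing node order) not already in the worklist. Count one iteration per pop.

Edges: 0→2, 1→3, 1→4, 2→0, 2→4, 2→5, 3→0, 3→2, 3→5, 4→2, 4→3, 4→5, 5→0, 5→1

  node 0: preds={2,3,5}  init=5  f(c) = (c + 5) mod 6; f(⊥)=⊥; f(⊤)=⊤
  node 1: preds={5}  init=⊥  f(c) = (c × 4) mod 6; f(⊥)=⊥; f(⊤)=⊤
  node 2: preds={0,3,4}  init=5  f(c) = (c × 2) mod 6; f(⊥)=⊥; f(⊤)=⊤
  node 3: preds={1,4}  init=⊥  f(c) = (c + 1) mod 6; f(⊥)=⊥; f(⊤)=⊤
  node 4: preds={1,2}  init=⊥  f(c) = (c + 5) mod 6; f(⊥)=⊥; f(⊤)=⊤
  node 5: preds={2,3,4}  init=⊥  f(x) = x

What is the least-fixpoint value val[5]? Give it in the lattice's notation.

Worklist (15 pops):
  #1 pop 0: in=5 → ⊤ (was 5); enqueue []
  #2 pop 1: in=⊥ → ⊥ (no change)
  #3 pop 2: in=⊤ → ⊤ (was 5); enqueue [0]
  #4 pop 3: in=⊥ → ⊥ (no change)
  #5 pop 4: in=⊤ → ⊤ (was ⊥); enqueue [2,3]
  #6 pop 5: in=⊤ → ⊤ (was ⊥); enqueue [1]
  #7 pop 0: in=⊤ → ⊤ (no change)
  #8 pop 2: in=⊤ → ⊤ (no change)
  #9 pop 3: in=⊤ → ⊤ (was ⊥); enqueue [0,2,5]
  #10 pop 1: in=⊤ → ⊤ (was ⊥); enqueue [3,4]
  #11 pop 0: in=⊤ → ⊤ (no change)
  #12 pop 2: in=⊤ → ⊤ (no change)
  #13 pop 5: in=⊤ → ⊤ (no change)
  #14 pop 3: in=⊤ → ⊤ (no change)
  #15 pop 4: in=⊤ → ⊤ (no change)

Fixpoint:
  val[0] = ⊤
  val[1] = ⊤
  val[2] = ⊤
  val[3] = ⊤
  val[4] = ⊤
  val[5] = ⊤

⊤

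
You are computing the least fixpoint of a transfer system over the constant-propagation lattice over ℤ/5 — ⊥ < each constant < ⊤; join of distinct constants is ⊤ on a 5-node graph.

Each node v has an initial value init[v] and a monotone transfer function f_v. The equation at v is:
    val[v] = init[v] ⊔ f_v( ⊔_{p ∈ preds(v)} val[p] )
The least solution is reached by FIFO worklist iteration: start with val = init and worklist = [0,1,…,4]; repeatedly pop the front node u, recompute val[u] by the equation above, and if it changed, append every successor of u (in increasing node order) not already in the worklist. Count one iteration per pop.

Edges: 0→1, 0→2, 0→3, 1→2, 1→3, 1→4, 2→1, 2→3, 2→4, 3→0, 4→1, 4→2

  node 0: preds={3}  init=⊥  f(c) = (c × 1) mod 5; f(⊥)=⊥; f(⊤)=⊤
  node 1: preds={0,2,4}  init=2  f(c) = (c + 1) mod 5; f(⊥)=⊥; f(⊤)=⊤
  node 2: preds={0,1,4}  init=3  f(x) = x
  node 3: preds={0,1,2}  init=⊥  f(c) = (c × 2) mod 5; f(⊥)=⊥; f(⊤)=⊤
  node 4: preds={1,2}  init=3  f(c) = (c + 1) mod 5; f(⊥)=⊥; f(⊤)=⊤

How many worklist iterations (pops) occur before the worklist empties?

Worklist (10 pops):
  #1 pop 0: in=⊥ → ⊥ (no change)
  #2 pop 1: in=3 → ⊤ (was 2); enqueue []
  #3 pop 2: in=⊤ → ⊤ (was 3); enqueue [1]
  #4 pop 3: in=⊤ → ⊤ (was ⊥); enqueue [0]
  #5 pop 4: in=⊤ → ⊤ (was 3); enqueue [2]
  #6 pop 1: in=⊤ → ⊤ (no change)
  #7 pop 0: in=⊤ → ⊤ (was ⊥); enqueue [1,3]
  #8 pop 2: in=⊤ → ⊤ (no change)
  #9 pop 1: in=⊤ → ⊤ (no change)
  #10 pop 3: in=⊤ → ⊤ (no change)

Fixpoint:
  val[0] = ⊤
  val[1] = ⊤
  val[2] = ⊤
  val[3] = ⊤
  val[4] = ⊤

10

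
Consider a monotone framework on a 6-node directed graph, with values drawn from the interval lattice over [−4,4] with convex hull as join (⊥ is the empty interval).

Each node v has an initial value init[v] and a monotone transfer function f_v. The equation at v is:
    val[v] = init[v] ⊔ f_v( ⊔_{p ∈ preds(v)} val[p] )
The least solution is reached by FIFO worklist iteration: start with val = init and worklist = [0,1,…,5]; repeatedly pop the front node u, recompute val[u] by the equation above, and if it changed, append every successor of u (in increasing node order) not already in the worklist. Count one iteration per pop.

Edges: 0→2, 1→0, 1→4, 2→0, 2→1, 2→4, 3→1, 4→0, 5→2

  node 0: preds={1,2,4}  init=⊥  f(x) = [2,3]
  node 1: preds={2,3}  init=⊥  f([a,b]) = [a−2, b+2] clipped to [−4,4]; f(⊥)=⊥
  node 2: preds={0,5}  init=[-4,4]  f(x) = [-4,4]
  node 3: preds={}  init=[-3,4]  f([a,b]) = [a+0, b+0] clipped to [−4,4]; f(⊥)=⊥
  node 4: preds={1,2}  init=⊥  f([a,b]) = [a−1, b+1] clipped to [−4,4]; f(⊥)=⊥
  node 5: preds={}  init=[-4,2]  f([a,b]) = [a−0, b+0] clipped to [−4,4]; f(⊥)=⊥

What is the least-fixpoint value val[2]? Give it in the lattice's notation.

Worklist (7 pops):
  #1 pop 0: in=[-4,4] → [2,3] (was ⊥); enqueue []
  #2 pop 1: in=[-4,4] → [-4,4] (was ⊥); enqueue [0]
  #3 pop 2: in=[-4,3] → [-4,4] (no change)
  #4 pop 3: in=⊥ → [-3,4] (no change)
  #5 pop 4: in=[-4,4] → [-4,4] (was ⊥); enqueue []
  #6 pop 5: in=⊥ → [-4,2] (no change)
  #7 pop 0: in=[-4,4] → [2,3] (no change)

Fixpoint:
  val[0] = [2,3]
  val[1] = [-4,4]
  val[2] = [-4,4]
  val[3] = [-3,4]
  val[4] = [-4,4]
  val[5] = [-4,2]

[-4,4]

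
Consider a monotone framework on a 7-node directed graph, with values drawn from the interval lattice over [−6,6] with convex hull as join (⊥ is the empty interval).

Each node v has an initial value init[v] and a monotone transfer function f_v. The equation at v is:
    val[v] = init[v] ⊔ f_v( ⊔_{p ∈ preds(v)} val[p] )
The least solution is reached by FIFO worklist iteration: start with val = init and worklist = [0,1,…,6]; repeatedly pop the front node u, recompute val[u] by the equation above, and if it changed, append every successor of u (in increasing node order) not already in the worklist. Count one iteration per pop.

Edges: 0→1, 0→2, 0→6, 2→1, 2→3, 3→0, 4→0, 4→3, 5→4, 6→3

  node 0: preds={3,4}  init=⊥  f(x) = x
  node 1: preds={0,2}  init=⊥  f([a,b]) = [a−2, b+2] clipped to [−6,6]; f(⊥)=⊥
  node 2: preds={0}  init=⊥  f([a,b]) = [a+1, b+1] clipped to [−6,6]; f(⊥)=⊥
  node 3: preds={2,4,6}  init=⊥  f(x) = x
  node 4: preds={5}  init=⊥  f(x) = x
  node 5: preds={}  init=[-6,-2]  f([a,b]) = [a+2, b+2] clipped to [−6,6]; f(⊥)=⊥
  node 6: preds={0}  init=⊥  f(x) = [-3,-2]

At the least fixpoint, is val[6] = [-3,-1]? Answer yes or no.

Iteration log — 61 steps:
  step 1. node 0  ⊔preds=⊥  new=⊥  stable
  step 2. node 1  ⊔preds=⊥  new=⊥  stable
  step 3. node 2  ⊔preds=⊥  new=⊥  stable
  step 4. node 3  ⊔preds=⊥  new=⊥  stable
  step 5. node 4  ⊔preds=[-6,-2]  new=[-6,-2]  old=⊥  +wl: 0,3
  step 6. node 5  ⊔preds=⊥  new=[-6,-2]  stable
  step 7. node 6  ⊔preds=⊥  new=[-3,-2]  old=⊥  +wl: 
  step 8. node 0  ⊔preds=[-6,-2]  new=[-6,-2]  old=⊥  +wl: 1,2,6
  step 9. node 3  ⊔preds=[-6,-2]  new=[-6,-2]  old=⊥  +wl: 0
  step 10. node 1  ⊔preds=[-6,-2]  new=[-6,0]  old=⊥  +wl: 
  step 11. node 2  ⊔preds=[-6,-2]  new=[-5,-1]  old=⊥  +wl: 1,3
  step 12. node 6  ⊔preds=[-6,-2]  new=[-3,-2]  stable
  step 13. node 0  ⊔preds=[-6,-2]  new=[-6,-2]  stable
  step 14. node 1  ⊔preds=[-6,-1]  new=[-6,1]  old=[-6,0]  +wl: 
  step 15. node 3  ⊔preds=[-6,-1]  new=[-6,-1]  old=[-6,-2]  +wl: 0
  step 16. node 0  ⊔preds=[-6,-1]  new=[-6,-1]  old=[-6,-2]  +wl: 1,2,6
  step 17. node 1  ⊔preds=[-6,-1]  new=[-6,1]  stable
  step 18. node 2  ⊔preds=[-6,-1]  new=[-5,0]  old=[-5,-1]  +wl: 1,3
  step 19. node 6  ⊔preds=[-6,-1]  new=[-3,-2]  stable
  step 20. node 1  ⊔preds=[-6,0]  new=[-6,2]  old=[-6,1]  +wl: 
  step 21. node 3  ⊔preds=[-6,0]  new=[-6,0]  old=[-6,-1]  +wl: 0
  step 22. node 0  ⊔preds=[-6,0]  new=[-6,0]  old=[-6,-1]  +wl: 1,2,6
  step 23. node 1  ⊔preds=[-6,0]  new=[-6,2]  stable
  step 24. node 2  ⊔preds=[-6,0]  new=[-5,1]  old=[-5,0]  +wl: 1,3
  step 25. node 6  ⊔preds=[-6,0]  new=[-3,-2]  stable
  step 26. node 1  ⊔preds=[-6,1]  new=[-6,3]  old=[-6,2]  +wl: 
  step 27. node 3  ⊔preds=[-6,1]  new=[-6,1]  old=[-6,0]  +wl: 0
  step 28. node 0  ⊔preds=[-6,1]  new=[-6,1]  old=[-6,0]  +wl: 1,2,6
  step 29. node 1  ⊔preds=[-6,1]  new=[-6,3]  stable
  step 30. node 2  ⊔preds=[-6,1]  new=[-5,2]  old=[-5,1]  +wl: 1,3
  step 31. node 6  ⊔preds=[-6,1]  new=[-3,-2]  stable
  step 32. node 1  ⊔preds=[-6,2]  new=[-6,4]  old=[-6,3]  +wl: 
  step 33. node 3  ⊔preds=[-6,2]  new=[-6,2]  old=[-6,1]  +wl: 0
  step 34. node 0  ⊔preds=[-6,2]  new=[-6,2]  old=[-6,1]  +wl: 1,2,6
  step 35. node 1  ⊔preds=[-6,2]  new=[-6,4]  stable
  step 36. node 2  ⊔preds=[-6,2]  new=[-5,3]  old=[-5,2]  +wl: 1,3
  step 37. node 6  ⊔preds=[-6,2]  new=[-3,-2]  stable
  step 38. node 1  ⊔preds=[-6,3]  new=[-6,5]  old=[-6,4]  +wl: 
  step 39. node 3  ⊔preds=[-6,3]  new=[-6,3]  old=[-6,2]  +wl: 0
  step 40. node 0  ⊔preds=[-6,3]  new=[-6,3]  old=[-6,2]  +wl: 1,2,6
  step 41. node 1  ⊔preds=[-6,3]  new=[-6,5]  stable
  step 42. node 2  ⊔preds=[-6,3]  new=[-5,4]  old=[-5,3]  +wl: 1,3
  step 43. node 6  ⊔preds=[-6,3]  new=[-3,-2]  stable
  step 44. node 1  ⊔preds=[-6,4]  new=[-6,6]  old=[-6,5]  +wl: 
  step 45. node 3  ⊔preds=[-6,4]  new=[-6,4]  old=[-6,3]  +wl: 0
  step 46. node 0  ⊔preds=[-6,4]  new=[-6,4]  old=[-6,3]  +wl: 1,2,6
  step 47. node 1  ⊔preds=[-6,4]  new=[-6,6]  stable
  step 48. node 2  ⊔preds=[-6,4]  new=[-5,5]  old=[-5,4]  +wl: 1,3
  step 49. node 6  ⊔preds=[-6,4]  new=[-3,-2]  stable
  step 50. node 1  ⊔preds=[-6,5]  new=[-6,6]  stable
  step 51. node 3  ⊔preds=[-6,5]  new=[-6,5]  old=[-6,4]  +wl: 0
  step 52. node 0  ⊔preds=[-6,5]  new=[-6,5]  old=[-6,4]  +wl: 1,2,6
  step 53. node 1  ⊔preds=[-6,5]  new=[-6,6]  stable
  step 54. node 2  ⊔preds=[-6,5]  new=[-5,6]  old=[-5,5]  +wl: 1,3
  step 55. node 6  ⊔preds=[-6,5]  new=[-3,-2]  stable
  step 56. node 1  ⊔preds=[-6,6]  new=[-6,6]  stable
  step 57. node 3  ⊔preds=[-6,6]  new=[-6,6]  old=[-6,5]  +wl: 0
  step 58. node 0  ⊔preds=[-6,6]  new=[-6,6]  old=[-6,5]  +wl: 1,2,6
  step 59. node 1  ⊔preds=[-6,6]  new=[-6,6]  stable
  step 60. node 2  ⊔preds=[-6,6]  new=[-5,6]  stable
  step 61. node 6  ⊔preds=[-6,6]  new=[-3,-2]  stable

Least fixpoint reached:
  node 0: [-6,6]
  node 1: [-6,6]
  node 2: [-5,6]
  node 3: [-6,6]
  node 4: [-6,-2]
  node 5: [-6,-2]
  node 6: [-3,-2]

no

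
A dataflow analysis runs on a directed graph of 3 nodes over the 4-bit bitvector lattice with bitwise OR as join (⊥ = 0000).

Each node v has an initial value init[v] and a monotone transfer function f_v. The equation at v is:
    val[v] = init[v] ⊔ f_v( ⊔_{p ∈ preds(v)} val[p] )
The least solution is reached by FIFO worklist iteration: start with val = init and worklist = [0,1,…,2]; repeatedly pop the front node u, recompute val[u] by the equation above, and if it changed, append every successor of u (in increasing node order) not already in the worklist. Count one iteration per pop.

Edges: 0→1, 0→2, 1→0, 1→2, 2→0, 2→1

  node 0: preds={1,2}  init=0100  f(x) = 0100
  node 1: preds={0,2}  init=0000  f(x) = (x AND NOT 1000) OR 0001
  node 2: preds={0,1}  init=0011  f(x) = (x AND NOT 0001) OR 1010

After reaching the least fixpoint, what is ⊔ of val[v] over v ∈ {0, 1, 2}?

1111

Iteration log — 5 steps:
  step 1. node 0  ⊔preds=0011  new=0100  stable
  step 2. node 1  ⊔preds=0111  new=0111  old=0000  +wl: 0
  step 3. node 2  ⊔preds=0111  new=1111  old=0011  +wl: 1
  step 4. node 0  ⊔preds=1111  new=0100  stable
  step 5. node 1  ⊔preds=1111  new=0111  stable

Least fixpoint reached:
  node 0: 0100
  node 1: 0111
  node 2: 1111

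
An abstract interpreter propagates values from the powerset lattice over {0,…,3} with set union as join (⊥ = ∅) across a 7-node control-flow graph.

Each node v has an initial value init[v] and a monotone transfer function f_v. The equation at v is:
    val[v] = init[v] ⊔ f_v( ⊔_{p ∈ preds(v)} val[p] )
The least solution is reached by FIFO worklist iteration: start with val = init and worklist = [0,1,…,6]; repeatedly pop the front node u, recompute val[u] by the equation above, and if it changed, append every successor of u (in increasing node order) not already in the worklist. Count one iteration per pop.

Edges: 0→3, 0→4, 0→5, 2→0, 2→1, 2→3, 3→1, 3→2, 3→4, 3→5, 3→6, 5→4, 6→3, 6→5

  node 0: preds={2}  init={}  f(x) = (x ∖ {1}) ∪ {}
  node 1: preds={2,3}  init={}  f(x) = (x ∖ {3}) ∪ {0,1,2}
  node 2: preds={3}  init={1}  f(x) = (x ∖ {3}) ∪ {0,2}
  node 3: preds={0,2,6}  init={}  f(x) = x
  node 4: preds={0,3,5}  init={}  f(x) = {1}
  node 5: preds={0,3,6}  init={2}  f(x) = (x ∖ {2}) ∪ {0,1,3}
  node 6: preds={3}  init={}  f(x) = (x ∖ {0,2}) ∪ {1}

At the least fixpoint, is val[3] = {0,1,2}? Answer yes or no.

Iteration log — 13 steps:
  step 1. node 0  ⊔preds={1}  new={}  stable
  step 2. node 1  ⊔preds={1}  new={0,1,2}  old={}  +wl: 
  step 3. node 2  ⊔preds={}  new={0,1,2}  old={1}  +wl: 0,1
  step 4. node 3  ⊔preds={0,1,2}  new={0,1,2}  old={}  +wl: 2
  step 5. node 4  ⊔preds={0,1,2}  new={1}  old={}  +wl: 
  step 6. node 5  ⊔preds={0,1,2}  new={0,1,2,3}  old={2}  +wl: 4
  step 7. node 6  ⊔preds={0,1,2}  new={1}  old={}  +wl: 3,5
  step 8. node 0  ⊔preds={0,1,2}  new={0,2}  old={}  +wl: 
  step 9. node 1  ⊔preds={0,1,2}  new={0,1,2}  stable
  step 10. node 2  ⊔preds={0,1,2}  new={0,1,2}  stable
  step 11. node 4  ⊔preds={0,1,2,3}  new={1}  stable
  step 12. node 3  ⊔preds={0,1,2}  new={0,1,2}  stable
  step 13. node 5  ⊔preds={0,1,2}  new={0,1,2,3}  stable

Least fixpoint reached:
  node 0: {0,2}
  node 1: {0,1,2}
  node 2: {0,1,2}
  node 3: {0,1,2}
  node 4: {1}
  node 5: {0,1,2,3}
  node 6: {1}

yes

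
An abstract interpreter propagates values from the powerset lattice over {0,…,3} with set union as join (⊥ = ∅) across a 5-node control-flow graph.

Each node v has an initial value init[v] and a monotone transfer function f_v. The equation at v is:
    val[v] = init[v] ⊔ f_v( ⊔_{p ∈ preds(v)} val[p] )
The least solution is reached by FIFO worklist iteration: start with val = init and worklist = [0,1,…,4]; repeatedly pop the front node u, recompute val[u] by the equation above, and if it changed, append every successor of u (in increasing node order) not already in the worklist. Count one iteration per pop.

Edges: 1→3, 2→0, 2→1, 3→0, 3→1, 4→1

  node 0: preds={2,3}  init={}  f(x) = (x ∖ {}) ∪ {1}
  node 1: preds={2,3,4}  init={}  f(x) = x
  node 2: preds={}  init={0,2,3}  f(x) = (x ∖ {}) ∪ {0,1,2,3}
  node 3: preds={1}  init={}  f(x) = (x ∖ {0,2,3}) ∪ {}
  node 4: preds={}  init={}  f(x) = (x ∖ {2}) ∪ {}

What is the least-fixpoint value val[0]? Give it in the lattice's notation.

{0,1,2,3}

Iteration log — 10 steps:
  step 1. node 0  ⊔preds={0,2,3}  new={0,1,2,3}  old={}  +wl: 
  step 2. node 1  ⊔preds={0,2,3}  new={0,2,3}  old={}  +wl: 
  step 3. node 2  ⊔preds={}  new={0,1,2,3}  old={0,2,3}  +wl: 0,1
  step 4. node 3  ⊔preds={0,2,3}  new={}  stable
  step 5. node 4  ⊔preds={}  new={}  stable
  step 6. node 0  ⊔preds={0,1,2,3}  new={0,1,2,3}  stable
  step 7. node 1  ⊔preds={0,1,2,3}  new={0,1,2,3}  old={0,2,3}  +wl: 3
  step 8. node 3  ⊔preds={0,1,2,3}  new={1}  old={}  +wl: 0,1
  step 9. node 0  ⊔preds={0,1,2,3}  new={0,1,2,3}  stable
  step 10. node 1  ⊔preds={0,1,2,3}  new={0,1,2,3}  stable

Least fixpoint reached:
  node 0: {0,1,2,3}
  node 1: {0,1,2,3}
  node 2: {0,1,2,3}
  node 3: {1}
  node 4: {}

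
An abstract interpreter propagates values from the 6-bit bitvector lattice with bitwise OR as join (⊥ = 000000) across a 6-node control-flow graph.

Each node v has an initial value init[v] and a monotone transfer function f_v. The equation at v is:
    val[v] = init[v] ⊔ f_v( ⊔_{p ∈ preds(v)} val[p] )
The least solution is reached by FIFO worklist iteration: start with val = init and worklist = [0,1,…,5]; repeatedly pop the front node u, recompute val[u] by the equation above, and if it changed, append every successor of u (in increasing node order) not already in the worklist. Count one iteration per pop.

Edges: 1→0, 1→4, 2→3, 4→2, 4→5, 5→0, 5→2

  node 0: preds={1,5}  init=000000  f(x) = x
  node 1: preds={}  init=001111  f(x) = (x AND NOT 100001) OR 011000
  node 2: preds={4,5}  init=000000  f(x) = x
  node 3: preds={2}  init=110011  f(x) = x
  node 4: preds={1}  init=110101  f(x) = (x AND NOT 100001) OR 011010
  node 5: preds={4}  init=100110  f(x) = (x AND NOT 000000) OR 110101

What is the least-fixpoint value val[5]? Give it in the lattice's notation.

111111

Iteration log — 9 steps:
  step 1. node 0  ⊔preds=101111  new=101111  old=000000  +wl: 
  step 2. node 1  ⊔preds=000000  new=011111  old=001111  +wl: 0
  step 3. node 2  ⊔preds=110111  new=110111  old=000000  +wl: 
  step 4. node 3  ⊔preds=110111  new=110111  old=110011  +wl: 
  step 5. node 4  ⊔preds=011111  new=111111  old=110101  +wl: 2
  step 6. node 5  ⊔preds=111111  new=111111  old=100110  +wl: 
  step 7. node 0  ⊔preds=111111  new=111111  old=101111  +wl: 
  step 8. node 2  ⊔preds=111111  new=111111  old=110111  +wl: 3
  step 9. node 3  ⊔preds=111111  new=111111  old=110111  +wl: 

Least fixpoint reached:
  node 0: 111111
  node 1: 011111
  node 2: 111111
  node 3: 111111
  node 4: 111111
  node 5: 111111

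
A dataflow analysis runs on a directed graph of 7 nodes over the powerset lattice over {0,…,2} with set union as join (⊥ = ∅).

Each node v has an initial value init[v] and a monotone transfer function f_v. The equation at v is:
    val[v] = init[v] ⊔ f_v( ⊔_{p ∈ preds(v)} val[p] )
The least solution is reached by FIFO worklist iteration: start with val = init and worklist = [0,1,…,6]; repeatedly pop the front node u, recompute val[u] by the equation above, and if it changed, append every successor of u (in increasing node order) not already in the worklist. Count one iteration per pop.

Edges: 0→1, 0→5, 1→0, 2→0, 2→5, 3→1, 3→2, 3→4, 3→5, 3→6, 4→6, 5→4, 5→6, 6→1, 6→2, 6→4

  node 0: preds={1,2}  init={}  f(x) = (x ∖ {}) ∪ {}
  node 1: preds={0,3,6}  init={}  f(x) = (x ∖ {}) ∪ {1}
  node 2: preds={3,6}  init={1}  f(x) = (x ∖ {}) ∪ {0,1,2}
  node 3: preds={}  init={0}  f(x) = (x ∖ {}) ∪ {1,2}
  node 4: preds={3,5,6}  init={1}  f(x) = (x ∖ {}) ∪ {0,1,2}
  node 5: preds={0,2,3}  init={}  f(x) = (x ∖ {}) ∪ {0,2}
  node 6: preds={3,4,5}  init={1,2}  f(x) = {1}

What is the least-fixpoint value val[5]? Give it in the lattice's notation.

Trace (12 dequeues):
  [1] u=0 | in {1} | out {1} | prev {} | push {}
  [2] u=1 | in {0,1,2} | out {0,1,2} | prev {} | push {0}
  [3] u=2 | in {0,1,2} | out {0,1,2} | prev {1} | push {}
  [4] u=3 | in {} | out {0,1,2} | prev {0} | push {1,2}
  [5] u=4 | in {0,1,2} | out {0,1,2} | prev {1} | push {}
  [6] u=5 | in {0,1,2} | out {0,1,2} | prev {} | push {4}
  [7] u=6 | in {0,1,2} | out {1,2} | ==
  [8] u=0 | in {0,1,2} | out {0,1,2} | prev {1} | push {5}
  [9] u=1 | in {0,1,2} | out {0,1,2} | ==
  [10] u=2 | in {0,1,2} | out {0,1,2} | ==
  [11] u=4 | in {0,1,2} | out {0,1,2} | ==
  [12] u=5 | in {0,1,2} | out {0,1,2} | ==

Converged values:
  [0] {0,1,2}
  [1] {0,1,2}
  [2] {0,1,2}
  [3] {0,1,2}
  [4] {0,1,2}
  [5] {0,1,2}
  [6] {1,2}

{0,1,2}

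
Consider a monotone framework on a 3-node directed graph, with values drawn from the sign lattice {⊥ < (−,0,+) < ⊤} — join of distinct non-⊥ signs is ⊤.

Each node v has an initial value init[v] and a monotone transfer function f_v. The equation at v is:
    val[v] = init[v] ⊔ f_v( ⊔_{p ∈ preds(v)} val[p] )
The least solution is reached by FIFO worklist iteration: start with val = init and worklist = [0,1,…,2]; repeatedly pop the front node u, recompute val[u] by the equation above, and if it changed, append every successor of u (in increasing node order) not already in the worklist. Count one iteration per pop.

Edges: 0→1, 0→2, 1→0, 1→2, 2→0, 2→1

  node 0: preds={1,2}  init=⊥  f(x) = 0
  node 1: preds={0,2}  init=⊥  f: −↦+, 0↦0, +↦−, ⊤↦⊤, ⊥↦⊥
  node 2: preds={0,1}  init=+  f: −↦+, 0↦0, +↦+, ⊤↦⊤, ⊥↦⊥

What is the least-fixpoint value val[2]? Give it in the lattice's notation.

Trace (5 dequeues):
  [1] u=0 | in + | out 0 | prev ⊥ | push {}
  [2] u=1 | in ⊤ | out ⊤ | prev ⊥ | push {0}
  [3] u=2 | in ⊤ | out ⊤ | prev + | push {1}
  [4] u=0 | in ⊤ | out 0 | ==
  [5] u=1 | in ⊤ | out ⊤ | ==

Converged values:
  [0] 0
  [1] ⊤
  [2] ⊤

⊤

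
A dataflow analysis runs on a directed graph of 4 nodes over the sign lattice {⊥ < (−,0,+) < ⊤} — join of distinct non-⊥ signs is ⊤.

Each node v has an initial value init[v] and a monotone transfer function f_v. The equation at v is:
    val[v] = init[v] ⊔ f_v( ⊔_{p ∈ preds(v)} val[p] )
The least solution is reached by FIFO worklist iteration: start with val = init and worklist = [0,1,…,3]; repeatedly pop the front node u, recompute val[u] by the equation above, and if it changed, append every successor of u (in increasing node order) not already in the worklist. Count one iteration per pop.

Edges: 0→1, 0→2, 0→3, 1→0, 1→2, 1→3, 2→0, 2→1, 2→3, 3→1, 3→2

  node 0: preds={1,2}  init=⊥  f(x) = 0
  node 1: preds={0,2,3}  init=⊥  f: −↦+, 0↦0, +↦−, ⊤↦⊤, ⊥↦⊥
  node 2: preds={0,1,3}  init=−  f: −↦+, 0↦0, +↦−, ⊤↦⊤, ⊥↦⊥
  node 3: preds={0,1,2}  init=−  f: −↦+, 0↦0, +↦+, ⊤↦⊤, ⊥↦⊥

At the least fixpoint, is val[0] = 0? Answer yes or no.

yes

Worklist (7 pops):
  #1 pop 0: in=− → 0 (was ⊥); enqueue []
  #2 pop 1: in=⊤ → ⊤ (was ⊥); enqueue [0]
  #3 pop 2: in=⊤ → ⊤ (was −); enqueue [1]
  #4 pop 3: in=⊤ → ⊤ (was −); enqueue [2]
  #5 pop 0: in=⊤ → 0 (no change)
  #6 pop 1: in=⊤ → ⊤ (no change)
  #7 pop 2: in=⊤ → ⊤ (no change)

Fixpoint:
  val[0] = 0
  val[1] = ⊤
  val[2] = ⊤
  val[3] = ⊤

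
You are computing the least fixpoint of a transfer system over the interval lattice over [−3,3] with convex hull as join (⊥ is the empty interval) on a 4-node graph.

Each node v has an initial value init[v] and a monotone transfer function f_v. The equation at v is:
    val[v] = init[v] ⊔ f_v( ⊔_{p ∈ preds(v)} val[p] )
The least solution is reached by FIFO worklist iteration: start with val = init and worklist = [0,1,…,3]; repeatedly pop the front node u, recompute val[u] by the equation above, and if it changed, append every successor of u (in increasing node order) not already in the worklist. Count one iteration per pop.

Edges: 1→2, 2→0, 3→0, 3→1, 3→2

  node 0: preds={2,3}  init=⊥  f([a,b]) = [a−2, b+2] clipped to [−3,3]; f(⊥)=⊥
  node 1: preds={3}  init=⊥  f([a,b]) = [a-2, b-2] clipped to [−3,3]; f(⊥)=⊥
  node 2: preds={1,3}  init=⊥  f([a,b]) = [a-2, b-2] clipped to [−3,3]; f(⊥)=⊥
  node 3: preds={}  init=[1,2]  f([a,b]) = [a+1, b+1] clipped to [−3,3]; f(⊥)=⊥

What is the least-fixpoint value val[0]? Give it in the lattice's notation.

Iteration log — 5 steps:
  step 1. node 0  ⊔preds=[1,2]  new=[-1,3]  old=⊥  +wl: 
  step 2. node 1  ⊔preds=[1,2]  new=[-1,0]  old=⊥  +wl: 
  step 3. node 2  ⊔preds=[-1,2]  new=[-3,0]  old=⊥  +wl: 0
  step 4. node 3  ⊔preds=⊥  new=[1,2]  stable
  step 5. node 0  ⊔preds=[-3,2]  new=[-3,3]  old=[-1,3]  +wl: 

Least fixpoint reached:
  node 0: [-3,3]
  node 1: [-1,0]
  node 2: [-3,0]
  node 3: [1,2]

[-3,3]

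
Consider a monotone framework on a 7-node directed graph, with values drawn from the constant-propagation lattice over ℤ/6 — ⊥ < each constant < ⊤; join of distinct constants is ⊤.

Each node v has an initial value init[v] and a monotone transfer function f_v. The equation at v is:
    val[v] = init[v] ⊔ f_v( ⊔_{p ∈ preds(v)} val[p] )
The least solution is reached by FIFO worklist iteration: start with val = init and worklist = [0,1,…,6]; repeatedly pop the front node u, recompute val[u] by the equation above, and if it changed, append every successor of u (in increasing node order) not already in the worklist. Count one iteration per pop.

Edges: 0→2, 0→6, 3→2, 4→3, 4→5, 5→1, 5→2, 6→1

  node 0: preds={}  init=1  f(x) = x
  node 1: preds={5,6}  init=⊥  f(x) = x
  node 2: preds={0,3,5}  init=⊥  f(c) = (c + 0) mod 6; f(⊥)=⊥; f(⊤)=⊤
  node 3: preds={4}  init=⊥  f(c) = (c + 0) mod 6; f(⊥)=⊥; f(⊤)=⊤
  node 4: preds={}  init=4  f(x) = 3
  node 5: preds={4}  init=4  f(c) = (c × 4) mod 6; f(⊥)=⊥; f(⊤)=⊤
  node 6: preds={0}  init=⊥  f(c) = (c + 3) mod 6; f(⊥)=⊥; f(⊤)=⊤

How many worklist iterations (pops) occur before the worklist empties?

11

Trace (11 dequeues):
  [1] u=0 | in ⊥ | out 1 | ==
  [2] u=1 | in 4 | out 4 | prev ⊥ | push {}
  [3] u=2 | in ⊤ | out ⊤ | prev ⊥ | push {}
  [4] u=3 | in 4 | out 4 | prev ⊥ | push {2}
  [5] u=4 | in ⊥ | out ⊤ | prev 4 | push {3}
  [6] u=5 | in ⊤ | out ⊤ | prev 4 | push {1}
  [7] u=6 | in 1 | out 4 | prev ⊥ | push {}
  [8] u=2 | in ⊤ | out ⊤ | ==
  [9] u=3 | in ⊤ | out ⊤ | prev 4 | push {2}
  [10] u=1 | in ⊤ | out ⊤ | prev 4 | push {}
  [11] u=2 | in ⊤ | out ⊤ | ==

Converged values:
  [0] 1
  [1] ⊤
  [2] ⊤
  [3] ⊤
  [4] ⊤
  [5] ⊤
  [6] 4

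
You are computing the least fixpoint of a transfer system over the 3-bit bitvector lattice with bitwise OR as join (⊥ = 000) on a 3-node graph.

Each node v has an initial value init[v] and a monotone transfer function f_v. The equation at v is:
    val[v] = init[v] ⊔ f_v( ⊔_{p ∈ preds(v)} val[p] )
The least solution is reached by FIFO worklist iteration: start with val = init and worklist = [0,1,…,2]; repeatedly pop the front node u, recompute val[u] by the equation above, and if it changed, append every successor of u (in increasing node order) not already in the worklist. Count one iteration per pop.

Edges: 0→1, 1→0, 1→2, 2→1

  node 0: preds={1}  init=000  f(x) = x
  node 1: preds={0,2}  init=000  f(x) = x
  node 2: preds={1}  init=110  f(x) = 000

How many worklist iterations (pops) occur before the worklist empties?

Trace (5 dequeues):
  [1] u=0 | in 000 | out 000 | ==
  [2] u=1 | in 110 | out 110 | prev 000 | push {0}
  [3] u=2 | in 110 | out 110 | ==
  [4] u=0 | in 110 | out 110 | prev 000 | push {1}
  [5] u=1 | in 110 | out 110 | ==

Converged values:
  [0] 110
  [1] 110
  [2] 110

5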